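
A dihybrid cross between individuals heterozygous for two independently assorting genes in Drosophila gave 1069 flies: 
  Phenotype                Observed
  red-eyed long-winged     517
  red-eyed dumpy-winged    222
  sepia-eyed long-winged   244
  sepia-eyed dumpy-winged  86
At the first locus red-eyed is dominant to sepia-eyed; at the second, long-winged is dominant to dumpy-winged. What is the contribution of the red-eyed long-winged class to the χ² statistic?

A dihybrid F₂ with independent assortment and complete dominance at both loci gives a 9:3:3:1 phenotypic ratio.
Total ratio parts = 16. Expected numbers out of 1069:
  red-eyed long-winged: 1069 × 9/16 = 601.3125
  red-eyed dumpy-winged: 1069 × 3/16 = 200.4375
  sepia-eyed long-winged: 1069 × 3/16 = 200.4375
  sepia-eyed dumpy-winged: 1069 × 1/16 = 66.8125
Contribution of red-eyed long-winged: (517 − 601.3125)² / 601.3125 = 11.8218

11.822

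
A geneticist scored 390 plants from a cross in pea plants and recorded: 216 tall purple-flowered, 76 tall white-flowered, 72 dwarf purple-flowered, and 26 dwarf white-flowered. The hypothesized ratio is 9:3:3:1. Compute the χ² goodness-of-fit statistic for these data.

0.291

Under the 9:3:3:1 hypothesis (Σ ratio = 16, N = 390):
  tall purple-flowered: 390 × 9/16 = 219.375
  tall white-flowered: 390 × 3/16 = 73.125
  dwarf purple-flowered: 390 × 3/16 = 73.125
  dwarf white-flowered: 390 × 1/16 = 24.375
χ² = Σ (O − E)² / E
  tall purple-flowered: (216 − 219.375)² / 219.375 = 0.0519
  tall white-flowered: (76 − 73.125)² / 73.125 = 0.1130
  dwarf purple-flowered: (72 − 73.125)² / 73.125 = 0.0173
  dwarf white-flowered: (26 − 24.375)² / 24.375 = 0.1083
χ² = 0.0519 + 0.1130 + 0.0173 + 0.1083 = 0.2905 ≈ 0.291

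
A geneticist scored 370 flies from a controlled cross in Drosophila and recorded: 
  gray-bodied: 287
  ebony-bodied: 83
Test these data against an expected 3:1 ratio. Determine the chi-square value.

Under the 3:1 hypothesis (Σ ratio = 4, N = 370):
  gray-bodied: 370 × 3/4 = 277.5
  ebony-bodied: 370 × 1/4 = 92.5
χ² = Σ (O − E)² / E
  gray-bodied: (287 − 277.5)² / 277.5 = 0.3252
  ebony-bodied: (83 − 92.5)² / 92.5 = 0.9757
χ² = 0.3252 + 0.9757 = 1.3009 ≈ 1.301

1.301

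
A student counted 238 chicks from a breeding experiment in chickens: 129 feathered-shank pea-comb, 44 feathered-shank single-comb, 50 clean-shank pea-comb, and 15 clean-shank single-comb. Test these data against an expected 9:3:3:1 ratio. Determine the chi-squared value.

0.835

The 9:3:3:1 ratio has 16 parts, so with N = 238 the expected counts are:
  feathered-shank pea-comb: 238 × 9/16 = 133.875
  feathered-shank single-comb: 238 × 3/16 = 44.625
  clean-shank pea-comb: 238 × 3/16 = 44.625
  clean-shank single-comb: 238 × 1/16 = 14.875
χ² = Σ (O − E)² / E
  feathered-shank pea-comb: (129 − 133.875)² / 133.875 = 0.1775
  feathered-shank single-comb: (44 − 44.625)² / 44.625 = 0.0088
  clean-shank pea-comb: (50 − 44.625)² / 44.625 = 0.6474
  clean-shank single-comb: (15 − 14.875)² / 14.875 = 0.0011
χ² = 0.1775 + 0.0088 + 0.6474 + 0.0011 = 0.8348 ≈ 0.835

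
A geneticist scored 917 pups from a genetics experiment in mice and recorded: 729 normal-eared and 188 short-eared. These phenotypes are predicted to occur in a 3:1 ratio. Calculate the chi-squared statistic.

9.896

Under the 3:1 hypothesis (Σ ratio = 4, N = 917):
  normal-eared: 917 × 3/4 = 687.75
  short-eared: 917 × 1/4 = 229.25
χ² = Σ (O − E)² / E
  normal-eared: (729 − 687.75)² / 687.75 = 2.4741
  short-eared: (188 − 229.25)² / 229.25 = 7.4223
χ² = 2.4741 + 7.4223 = 9.8964 ≈ 9.896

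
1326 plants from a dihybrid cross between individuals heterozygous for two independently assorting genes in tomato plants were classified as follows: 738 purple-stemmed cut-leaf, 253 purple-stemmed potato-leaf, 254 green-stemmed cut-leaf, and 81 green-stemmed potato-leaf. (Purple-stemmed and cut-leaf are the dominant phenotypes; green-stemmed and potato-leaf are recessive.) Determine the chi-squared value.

0.319

A dihybrid F₂ with independent assortment and complete dominance at both loci gives a 9:3:3:1 phenotypic ratio.
Total ratio parts = 16. Expected numbers out of 1326:
  purple-stemmed cut-leaf: 1326 × 9/16 = 745.875
  purple-stemmed potato-leaf: 1326 × 3/16 = 248.625
  green-stemmed cut-leaf: 1326 × 3/16 = 248.625
  green-stemmed potato-leaf: 1326 × 1/16 = 82.875
χ² = Σ (O − E)² / E
  purple-stemmed cut-leaf: (738 − 745.875)² / 745.875 = 0.0831
  purple-stemmed potato-leaf: (253 − 248.625)² / 248.625 = 0.0770
  green-stemmed cut-leaf: (254 − 248.625)² / 248.625 = 0.1162
  green-stemmed potato-leaf: (81 − 82.875)² / 82.875 = 0.0424
χ² = 0.0831 + 0.0770 + 0.1162 + 0.0424 = 0.3187 ≈ 0.319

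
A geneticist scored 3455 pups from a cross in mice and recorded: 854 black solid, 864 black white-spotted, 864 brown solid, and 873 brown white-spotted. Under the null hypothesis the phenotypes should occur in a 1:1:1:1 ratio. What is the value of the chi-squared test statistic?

0.209

Total ratio parts = 4. Expected numbers out of 3455:
  black solid: 3455 × 1/4 = 863.75
  black white-spotted: 3455 × 1/4 = 863.75
  brown solid: 3455 × 1/4 = 863.75
  brown white-spotted: 3455 × 1/4 = 863.75
χ² = Σ (O − E)² / E
  black solid: (854 − 863.75)² / 863.75 = 0.1101
  black white-spotted: (864 − 863.75)² / 863.75 = 0.0001
  brown solid: (864 − 863.75)² / 863.75 = 0.0001
  brown white-spotted: (873 − 863.75)² / 863.75 = 0.0991
χ² = 0.1101 + 0.0001 + 0.0001 + 0.0991 = 0.2094 ≈ 0.209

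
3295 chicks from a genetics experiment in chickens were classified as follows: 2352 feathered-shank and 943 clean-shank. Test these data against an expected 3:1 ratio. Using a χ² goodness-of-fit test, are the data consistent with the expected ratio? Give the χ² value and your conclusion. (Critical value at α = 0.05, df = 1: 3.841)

23.018; not consistent

The 3:1 ratio has 4 parts, so with N = 3295 the expected counts are:
  feathered-shank: 3295 × 3/4 = 2471.25
  clean-shank: 3295 × 1/4 = 823.75
χ² = Σ (O − E)² / E
  feathered-shank: (2352 − 2471.25)² / 2471.25 = 5.7544
  clean-shank: (943 − 823.75)² / 823.75 = 17.2632
χ² = 5.7544 + 17.2632 = 23.0176 ≈ 23.018
Degrees of freedom = 2 − 1 = 1; critical value at α = 0.05 is 3.841.
Since 23.018 > 3.841, we reject the null hypothesis — the data do not fit the 3:1 ratio.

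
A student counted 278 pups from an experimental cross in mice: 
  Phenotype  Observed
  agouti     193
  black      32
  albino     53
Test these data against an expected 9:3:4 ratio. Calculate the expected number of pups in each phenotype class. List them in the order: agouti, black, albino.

156.375, 52.125, 69.5

Expected counts for N = 278 under a 9:3:4 ratio (total parts = 16):
  agouti: 278 × 9/16 = 156.375
  black: 278 × 3/16 = 52.125
  albino: 278 × 4/16 = 69.5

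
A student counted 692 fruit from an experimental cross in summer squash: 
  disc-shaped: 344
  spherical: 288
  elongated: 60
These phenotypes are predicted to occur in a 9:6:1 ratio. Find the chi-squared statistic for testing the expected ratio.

14.877

The 9:6:1 ratio has 16 parts, so with N = 692 the expected counts are:
  disc-shaped: 692 × 9/16 = 389.25
  spherical: 692 × 6/16 = 259.5
  elongated: 692 × 1/16 = 43.25
χ² = Σ (O − E)² / E
  disc-shaped: (344 − 389.25)² / 389.25 = 5.2603
  spherical: (288 − 259.5)² / 259.5 = 3.1301
  elongated: (60 − 43.25)² / 43.25 = 6.4870
χ² = 5.2603 + 3.1301 + 6.4870 = 14.8774 ≈ 14.877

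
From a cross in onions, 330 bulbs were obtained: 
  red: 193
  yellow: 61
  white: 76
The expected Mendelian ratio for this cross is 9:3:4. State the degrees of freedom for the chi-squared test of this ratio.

A goodness-of-fit test with 3 phenotype classes has df = 3 − 1 = 2.

2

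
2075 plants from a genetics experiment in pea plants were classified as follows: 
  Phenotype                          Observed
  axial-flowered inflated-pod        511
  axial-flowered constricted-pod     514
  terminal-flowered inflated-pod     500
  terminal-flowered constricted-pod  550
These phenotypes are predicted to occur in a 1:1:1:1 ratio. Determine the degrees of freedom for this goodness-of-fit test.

A goodness-of-fit test with 4 phenotype classes has df = 4 − 1 = 3.

3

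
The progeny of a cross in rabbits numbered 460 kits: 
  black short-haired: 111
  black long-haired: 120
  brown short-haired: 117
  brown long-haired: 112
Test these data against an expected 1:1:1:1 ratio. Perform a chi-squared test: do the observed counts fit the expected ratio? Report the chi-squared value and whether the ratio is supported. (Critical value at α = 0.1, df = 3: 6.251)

Expected counts for N = 460 under a 1:1:1:1 ratio (total parts = 4):
  black short-haired: 460 × 1/4 = 115
  black long-haired: 460 × 1/4 = 115
  brown short-haired: 460 × 1/4 = 115
  brown long-haired: 460 × 1/4 = 115
χ² = Σ (O − E)² / E
  black short-haired: (111 − 115)² / 115 = 0.1391
  black long-haired: (120 − 115)² / 115 = 0.2174
  brown short-haired: (117 − 115)² / 115 = 0.0348
  brown long-haired: (112 − 115)² / 115 = 0.0783
χ² = 0.1391 + 0.2174 + 0.0348 + 0.0783 = 0.4696 ≈ 0.470
Degrees of freedom = 4 − 1 = 3; critical value at α = 0.1 is 6.251.
Since 0.470 < 6.251, we fail to reject the null hypothesis — the data are consistent with the 1:1:1:1 ratio.

0.470; consistent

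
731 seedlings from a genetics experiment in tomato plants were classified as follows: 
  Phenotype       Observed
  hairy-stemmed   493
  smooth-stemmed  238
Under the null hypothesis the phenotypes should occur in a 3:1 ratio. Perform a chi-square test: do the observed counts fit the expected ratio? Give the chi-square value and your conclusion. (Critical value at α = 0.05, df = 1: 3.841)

22.271; not consistent

Expected counts for N = 731 under a 3:1 ratio (total parts = 4):
  hairy-stemmed: 731 × 3/4 = 548.25
  smooth-stemmed: 731 × 1/4 = 182.75
χ² = Σ (O − E)² / E
  hairy-stemmed: (493 − 548.25)² / 548.25 = 5.5678
  smooth-stemmed: (238 − 182.75)² / 182.75 = 16.7035
χ² = 5.5678 + 16.7035 = 22.2713 ≈ 22.271
Degrees of freedom = 2 − 1 = 1; critical value at α = 0.05 is 3.841.
Since 22.271 > 3.841, we reject the null hypothesis — the data do not fit the 3:1 ratio.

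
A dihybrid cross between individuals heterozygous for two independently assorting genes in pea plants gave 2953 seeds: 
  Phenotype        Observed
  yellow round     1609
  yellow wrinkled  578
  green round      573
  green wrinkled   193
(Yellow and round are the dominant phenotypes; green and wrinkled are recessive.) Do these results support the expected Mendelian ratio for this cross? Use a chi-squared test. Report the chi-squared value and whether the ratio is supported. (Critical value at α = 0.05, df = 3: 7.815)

A dihybrid F₂ with independent assortment and complete dominance at both loci gives a 9:3:3:1 phenotypic ratio.
Under the 9:3:3:1 hypothesis (Σ ratio = 16, N = 2953):
  yellow round: 2953 × 9/16 = 1661.0625
  yellow wrinkled: 2953 × 3/16 = 553.6875
  green round: 2953 × 3/16 = 553.6875
  green wrinkled: 2953 × 1/16 = 184.5625
χ² = Σ (O − E)² / E
  yellow round: (1609 − 1661.0625)² / 1661.0625 = 1.6318
  yellow wrinkled: (578 − 553.6875)² / 553.6875 = 1.0676
  green round: (573 − 553.6875)² / 553.6875 = 0.6736
  green wrinkled: (193 − 184.5625)² / 184.5625 = 0.3857
χ² = 1.6318 + 1.0676 + 0.6736 + 0.3857 = 3.7587 ≈ 3.759
Degrees of freedom = 4 − 1 = 3; critical value at α = 0.05 is 7.815.
Since 3.759 < 7.815, we fail to reject the null hypothesis — the data are consistent with the 9:3:3:1 ratio.

3.759; consistent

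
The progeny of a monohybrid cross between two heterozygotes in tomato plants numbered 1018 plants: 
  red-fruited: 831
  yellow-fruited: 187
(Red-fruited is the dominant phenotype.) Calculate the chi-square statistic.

23.870

For a monohybrid cross between heterozygotes with complete dominance, the expected phenotypic ratio is 3:1.
Expected counts for N = 1018 under a 3:1 ratio (total parts = 4):
  red-fruited: 1018 × 3/4 = 763.5
  yellow-fruited: 1018 × 1/4 = 254.5
χ² = Σ (O − E)² / E
  red-fruited: (831 − 763.5)² / 763.5 = 5.9676
  yellow-fruited: (187 − 254.5)² / 254.5 = 17.9028
χ² = 5.9676 + 17.9028 = 23.8704 ≈ 23.870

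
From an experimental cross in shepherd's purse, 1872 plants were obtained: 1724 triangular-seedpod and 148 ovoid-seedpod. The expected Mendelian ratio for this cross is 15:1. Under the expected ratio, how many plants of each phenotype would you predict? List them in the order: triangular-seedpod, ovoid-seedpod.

1755, 117

Under the 15:1 hypothesis (Σ ratio = 16, N = 1872):
  triangular-seedpod: 1872 × 15/16 = 1755
  ovoid-seedpod: 1872 × 1/16 = 117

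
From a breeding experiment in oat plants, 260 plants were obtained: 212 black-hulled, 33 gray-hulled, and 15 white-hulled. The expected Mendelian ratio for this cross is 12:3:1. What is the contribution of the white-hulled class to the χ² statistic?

Expected counts for N = 260 under a 12:3:1 ratio (total parts = 16):
  black-hulled: 260 × 12/16 = 195
  gray-hulled: 260 × 3/16 = 48.75
  white-hulled: 260 × 1/16 = 16.25
Contribution of white-hulled: (15 − 16.25)² / 16.25 = 0.0962

0.096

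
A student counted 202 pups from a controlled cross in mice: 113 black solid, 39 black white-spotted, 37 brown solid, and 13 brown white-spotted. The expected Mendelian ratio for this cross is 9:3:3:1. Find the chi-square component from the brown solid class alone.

Expected counts for N = 202 under a 9:3:3:1 ratio (total parts = 16):
  black solid: 202 × 9/16 = 113.625
  black white-spotted: 202 × 3/16 = 37.875
  brown solid: 202 × 3/16 = 37.875
  brown white-spotted: 202 × 1/16 = 12.625
Contribution of brown solid: (37 − 37.875)² / 37.875 = 0.0202

0.020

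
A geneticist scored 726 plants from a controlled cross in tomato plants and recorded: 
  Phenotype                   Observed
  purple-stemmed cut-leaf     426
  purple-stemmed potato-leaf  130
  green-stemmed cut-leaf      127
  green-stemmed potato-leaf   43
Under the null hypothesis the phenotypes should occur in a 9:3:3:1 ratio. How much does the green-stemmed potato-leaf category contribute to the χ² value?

Expected counts for N = 726 under a 9:3:3:1 ratio (total parts = 16):
  purple-stemmed cut-leaf: 726 × 9/16 = 408.375
  purple-stemmed potato-leaf: 726 × 3/16 = 136.125
  green-stemmed cut-leaf: 726 × 3/16 = 136.125
  green-stemmed potato-leaf: 726 × 1/16 = 45.375
Contribution of green-stemmed potato-leaf: (43 − 45.375)² / 45.375 = 0.1243

0.124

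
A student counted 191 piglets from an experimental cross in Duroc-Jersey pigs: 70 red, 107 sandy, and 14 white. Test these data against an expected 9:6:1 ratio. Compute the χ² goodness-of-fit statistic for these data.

30.873

The 9:6:1 ratio has 16 parts, so with N = 191 the expected counts are:
  red: 191 × 9/16 = 107.4375
  sandy: 191 × 6/16 = 71.625
  white: 191 × 1/16 = 11.9375
χ² = Σ (O − E)² / E
  red: (70 − 107.4375)² / 107.4375 = 13.0454
  sandy: (107 − 71.625)² / 71.625 = 17.4714
  white: (14 − 11.9375)² / 11.9375 = 0.3563
χ² = 13.0454 + 17.4714 + 0.3563 = 30.8731 ≈ 30.873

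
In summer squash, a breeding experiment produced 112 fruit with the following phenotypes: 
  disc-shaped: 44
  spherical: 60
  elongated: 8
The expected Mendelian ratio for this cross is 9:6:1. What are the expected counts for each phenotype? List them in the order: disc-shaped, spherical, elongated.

The 9:6:1 ratio has 16 parts, so with N = 112 the expected counts are:
  disc-shaped: 112 × 9/16 = 63
  spherical: 112 × 6/16 = 42
  elongated: 112 × 1/16 = 7

63, 42, 7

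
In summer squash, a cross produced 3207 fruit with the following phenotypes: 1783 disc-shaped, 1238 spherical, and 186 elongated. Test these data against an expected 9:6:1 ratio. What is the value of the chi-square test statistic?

2.323

Expected counts for N = 3207 under a 9:6:1 ratio (total parts = 16):
  disc-shaped: 3207 × 9/16 = 1803.9375
  spherical: 3207 × 6/16 = 1202.625
  elongated: 3207 × 1/16 = 200.4375
χ² = Σ (O − E)² / E
  disc-shaped: (1783 − 1803.9375)² / 1803.9375 = 0.2430
  spherical: (1238 − 1202.625)² / 1202.625 = 1.0405
  elongated: (186 − 200.4375)² / 200.4375 = 1.0399
χ² = 0.2430 + 1.0405 + 1.0399 = 2.3234 ≈ 2.323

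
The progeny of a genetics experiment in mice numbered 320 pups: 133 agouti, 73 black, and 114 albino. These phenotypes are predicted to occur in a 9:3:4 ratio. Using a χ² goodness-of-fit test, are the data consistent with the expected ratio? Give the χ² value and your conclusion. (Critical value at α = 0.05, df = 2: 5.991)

Under the 9:3:4 hypothesis (Σ ratio = 16, N = 320):
  agouti: 320 × 9/16 = 180
  black: 320 × 3/16 = 60
  albino: 320 × 4/16 = 80
χ² = Σ (O − E)² / E
  agouti: (133 − 180)² / 180 = 12.2722
  black: (73 − 60)² / 60 = 2.8167
  albino: (114 − 80)² / 80 = 14.4500
χ² = 12.2722 + 2.8167 + 14.4500 = 29.5389 ≈ 29.539
Degrees of freedom = 3 − 1 = 2; critical value at α = 0.05 is 5.991.
Since 29.539 > 5.991, we reject the null hypothesis — the data do not fit the 9:3:4 ratio.

29.539; not consistent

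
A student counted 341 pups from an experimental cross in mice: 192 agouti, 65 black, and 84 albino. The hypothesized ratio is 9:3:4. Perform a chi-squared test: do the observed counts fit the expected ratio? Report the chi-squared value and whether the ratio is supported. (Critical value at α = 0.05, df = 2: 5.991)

0.036; consistent

Expected counts for N = 341 under a 9:3:4 ratio (total parts = 16):
  agouti: 341 × 9/16 = 191.8125
  black: 341 × 3/16 = 63.9375
  albino: 341 × 4/16 = 85.25
χ² = Σ (O − E)² / E
  agouti: (192 − 191.8125)² / 191.8125 = 0.0002
  black: (65 − 63.9375)² / 63.9375 = 0.0177
  albino: (84 − 85.25)² / 85.25 = 0.0183
χ² = 0.0002 + 0.0177 + 0.0183 = 0.0362 ≈ 0.036
Degrees of freedom = 3 − 1 = 2; critical value at α = 0.05 is 5.991.
Since 0.036 < 5.991, we fail to reject the null hypothesis — the data are consistent with the 9:3:4 ratio.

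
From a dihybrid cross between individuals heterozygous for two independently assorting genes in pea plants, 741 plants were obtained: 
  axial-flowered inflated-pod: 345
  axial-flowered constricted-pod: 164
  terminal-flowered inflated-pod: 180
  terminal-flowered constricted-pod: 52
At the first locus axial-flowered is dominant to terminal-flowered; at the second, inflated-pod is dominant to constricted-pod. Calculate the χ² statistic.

A dihybrid F₂ with independent assortment and complete dominance at both loci gives a 9:3:3:1 phenotypic ratio.
Total ratio parts = 16. Expected numbers out of 741:
  axial-flowered inflated-pod: 741 × 9/16 = 416.8125
  axial-flowered constricted-pod: 741 × 3/16 = 138.9375
  terminal-flowered inflated-pod: 741 × 3/16 = 138.9375
  terminal-flowered constricted-pod: 741 × 1/16 = 46.3125
χ² = Σ (O − E)² / E
  axial-flowered inflated-pod: (345 − 416.8125)² / 416.8125 = 12.3726
  axial-flowered constricted-pod: (164 − 138.9375)² / 138.9375 = 4.5209
  terminal-flowered inflated-pod: (180 − 138.9375)² / 138.9375 = 12.1359
  terminal-flowered constricted-pod: (52 − 46.3125)² / 46.3125 = 0.6985
χ² = 12.3726 + 4.5209 + 12.1359 + 0.6985 = 29.7279 ≈ 29.728

29.728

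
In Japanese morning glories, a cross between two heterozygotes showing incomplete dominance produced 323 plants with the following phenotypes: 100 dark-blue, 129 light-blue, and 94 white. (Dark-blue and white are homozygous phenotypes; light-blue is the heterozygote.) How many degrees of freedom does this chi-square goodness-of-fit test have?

With incomplete dominance, a heterozygote × heterozygote cross gives a 1:2:1 phenotypic ratio.
A goodness-of-fit test with 3 phenotype classes has df = 3 − 1 = 2.

2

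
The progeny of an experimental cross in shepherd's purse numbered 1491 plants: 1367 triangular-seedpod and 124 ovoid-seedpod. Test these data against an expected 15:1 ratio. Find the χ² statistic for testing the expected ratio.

Total ratio parts = 16. Expected numbers out of 1491:
  triangular-seedpod: 1491 × 15/16 = 1397.8125
  ovoid-seedpod: 1491 × 1/16 = 93.1875
χ² = Σ (O − E)² / E
  triangular-seedpod: (1367 − 1397.8125)² / 1397.8125 = 0.6792
  ovoid-seedpod: (124 − 93.1875)² / 93.1875 = 10.1882
χ² = 0.6792 + 10.1882 = 10.8674 ≈ 10.867

10.867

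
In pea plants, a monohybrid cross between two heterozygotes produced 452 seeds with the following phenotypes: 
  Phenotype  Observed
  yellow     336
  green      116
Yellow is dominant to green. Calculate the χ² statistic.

0.106

For a monohybrid cross between heterozygotes with complete dominance, the expected phenotypic ratio is 3:1.
The 3:1 ratio has 4 parts, so with N = 452 the expected counts are:
  yellow: 452 × 3/4 = 339
  green: 452 × 1/4 = 113
χ² = Σ (O − E)² / E
  yellow: (336 − 339)² / 339 = 0.0265
  green: (116 − 113)² / 113 = 0.0796
χ² = 0.0265 + 0.0796 = 0.1061 ≈ 0.106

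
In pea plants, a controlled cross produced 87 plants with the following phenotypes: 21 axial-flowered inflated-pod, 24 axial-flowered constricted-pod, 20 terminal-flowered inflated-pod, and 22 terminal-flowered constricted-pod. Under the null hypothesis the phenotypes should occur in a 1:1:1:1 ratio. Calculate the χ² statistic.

0.402

Total ratio parts = 4. Expected numbers out of 87:
  axial-flowered inflated-pod: 87 × 1/4 = 21.75
  axial-flowered constricted-pod: 87 × 1/4 = 21.75
  terminal-flowered inflated-pod: 87 × 1/4 = 21.75
  terminal-flowered constricted-pod: 87 × 1/4 = 21.75
χ² = Σ (O − E)² / E
  axial-flowered inflated-pod: (21 − 21.75)² / 21.75 = 0.0259
  axial-flowered constricted-pod: (24 − 21.75)² / 21.75 = 0.2328
  terminal-flowered inflated-pod: (20 − 21.75)² / 21.75 = 0.1408
  terminal-flowered constricted-pod: (22 − 21.75)² / 21.75 = 0.0029
χ² = 0.0259 + 0.2328 + 0.1408 + 0.0029 = 0.4024 ≈ 0.402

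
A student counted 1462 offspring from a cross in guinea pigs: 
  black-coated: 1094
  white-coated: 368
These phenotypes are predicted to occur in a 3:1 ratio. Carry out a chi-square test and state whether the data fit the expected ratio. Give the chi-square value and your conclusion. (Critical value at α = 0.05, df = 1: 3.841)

0.023; consistent

Expected counts for N = 1462 under a 3:1 ratio (total parts = 4):
  black-coated: 1462 × 3/4 = 1096.5
  white-coated: 1462 × 1/4 = 365.5
χ² = Σ (O − E)² / E
  black-coated: (1094 − 1096.5)² / 1096.5 = 0.0057
  white-coated: (368 − 365.5)² / 365.5 = 0.0171
χ² = 0.0057 + 0.0171 = 0.0228 ≈ 0.023
Degrees of freedom = 2 − 1 = 1; critical value at α = 0.05 is 3.841.
Since 0.023 < 3.841, we fail to reject the null hypothesis — the data are consistent with the 3:1 ratio.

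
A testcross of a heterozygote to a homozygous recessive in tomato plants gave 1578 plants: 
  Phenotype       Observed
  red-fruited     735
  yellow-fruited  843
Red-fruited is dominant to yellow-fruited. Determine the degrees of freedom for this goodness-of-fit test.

A testcross of a heterozygote (Aa × aa) gives a 1:1 phenotypic ratio.
A goodness-of-fit test with 2 phenotype classes has df = 2 − 1 = 1.

1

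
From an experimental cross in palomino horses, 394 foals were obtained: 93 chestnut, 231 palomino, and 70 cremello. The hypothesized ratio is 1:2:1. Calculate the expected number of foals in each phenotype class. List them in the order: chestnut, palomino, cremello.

98.5, 197, 98.5

Total ratio parts = 4. Expected numbers out of 394:
  chestnut: 394 × 1/4 = 98.5
  palomino: 394 × 2/4 = 197
  cremello: 394 × 1/4 = 98.5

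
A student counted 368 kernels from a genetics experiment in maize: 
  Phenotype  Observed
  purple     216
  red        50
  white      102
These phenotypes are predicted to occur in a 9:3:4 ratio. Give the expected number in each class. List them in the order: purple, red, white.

207, 69, 92

Under the 9:3:4 hypothesis (Σ ratio = 16, N = 368):
  purple: 368 × 9/16 = 207
  red: 368 × 3/16 = 69
  white: 368 × 4/16 = 92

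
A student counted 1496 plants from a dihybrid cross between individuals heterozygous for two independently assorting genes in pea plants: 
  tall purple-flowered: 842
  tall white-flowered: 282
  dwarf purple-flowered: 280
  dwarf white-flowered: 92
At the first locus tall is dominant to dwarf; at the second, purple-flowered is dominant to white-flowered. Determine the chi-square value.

0.033

A dihybrid F₂ with independent assortment and complete dominance at both loci gives a 9:3:3:1 phenotypic ratio.
Expected counts for N = 1496 under a 9:3:3:1 ratio (total parts = 16):
  tall purple-flowered: 1496 × 9/16 = 841.5
  tall white-flowered: 1496 × 3/16 = 280.5
  dwarf purple-flowered: 1496 × 3/16 = 280.5
  dwarf white-flowered: 1496 × 1/16 = 93.5
χ² = Σ (O − E)² / E
  tall purple-flowered: (842 − 841.5)² / 841.5 = 0.0003
  tall white-flowered: (282 − 280.5)² / 280.5 = 0.0080
  dwarf purple-flowered: (280 − 280.5)² / 280.5 = 0.0009
  dwarf white-flowered: (92 − 93.5)² / 93.5 = 0.0241
χ² = 0.0003 + 0.0080 + 0.0009 + 0.0241 = 0.0333 ≈ 0.033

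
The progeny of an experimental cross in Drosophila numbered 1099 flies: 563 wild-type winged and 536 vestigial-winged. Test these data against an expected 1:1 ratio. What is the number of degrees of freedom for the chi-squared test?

A goodness-of-fit test with 2 phenotype classes has df = 2 − 1 = 1.

1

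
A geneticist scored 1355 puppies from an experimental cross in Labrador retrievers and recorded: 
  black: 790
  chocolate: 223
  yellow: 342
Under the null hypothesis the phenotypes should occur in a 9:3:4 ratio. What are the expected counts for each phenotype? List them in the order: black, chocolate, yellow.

The 9:3:4 ratio has 16 parts, so with N = 1355 the expected counts are:
  black: 1355 × 9/16 = 762.1875
  chocolate: 1355 × 3/16 = 254.0625
  yellow: 1355 × 4/16 = 338.75

762.1875, 254.0625, 338.75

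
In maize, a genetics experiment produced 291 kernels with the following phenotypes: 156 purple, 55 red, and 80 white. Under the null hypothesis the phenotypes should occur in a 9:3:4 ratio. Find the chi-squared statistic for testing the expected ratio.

Expected counts for N = 291 under a 9:3:4 ratio (total parts = 16):
  purple: 291 × 9/16 = 163.6875
  red: 291 × 3/16 = 54.5625
  white: 291 × 4/16 = 72.75
χ² = Σ (O − E)² / E
  purple: (156 − 163.6875)² / 163.6875 = 0.3610
  red: (55 − 54.5625)² / 54.5625 = 0.0035
  white: (80 − 72.75)² / 72.75 = 0.7225
χ² = 0.3610 + 0.0035 + 0.7225 = 1.087

1.087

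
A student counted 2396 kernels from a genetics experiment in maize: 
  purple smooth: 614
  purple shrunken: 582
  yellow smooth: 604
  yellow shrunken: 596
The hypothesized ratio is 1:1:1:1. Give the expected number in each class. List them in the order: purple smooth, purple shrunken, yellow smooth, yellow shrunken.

599, 599, 599, 599

Total ratio parts = 4. Expected numbers out of 2396:
  purple smooth: 2396 × 1/4 = 599
  purple shrunken: 2396 × 1/4 = 599
  yellow smooth: 2396 × 1/4 = 599
  yellow shrunken: 2396 × 1/4 = 599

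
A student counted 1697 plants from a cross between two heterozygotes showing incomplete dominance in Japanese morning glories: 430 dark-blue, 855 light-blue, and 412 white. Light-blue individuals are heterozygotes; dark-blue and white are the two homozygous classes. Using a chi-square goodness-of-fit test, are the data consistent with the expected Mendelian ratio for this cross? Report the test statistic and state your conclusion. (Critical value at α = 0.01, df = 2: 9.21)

0.481; consistent

With incomplete dominance, a heterozygote × heterozygote cross gives a 1:2:1 phenotypic ratio.
Total ratio parts = 4. Expected numbers out of 1697:
  dark-blue: 1697 × 1/4 = 424.25
  light-blue: 1697 × 2/4 = 848.5
  white: 1697 × 1/4 = 424.25
χ² = Σ (O − E)² / E
  dark-blue: (430 − 424.25)² / 424.25 = 0.0779
  light-blue: (855 − 848.5)² / 848.5 = 0.0498
  white: (412 − 424.25)² / 424.25 = 0.3537
χ² = 0.0779 + 0.0498 + 0.3537 = 0.4814 ≈ 0.481
Degrees of freedom = 3 − 1 = 2; critical value at α = 0.01 is 9.21.
Since 0.481 < 9.21, we fail to reject the null hypothesis — the data are consistent with the 1:2:1 ratio.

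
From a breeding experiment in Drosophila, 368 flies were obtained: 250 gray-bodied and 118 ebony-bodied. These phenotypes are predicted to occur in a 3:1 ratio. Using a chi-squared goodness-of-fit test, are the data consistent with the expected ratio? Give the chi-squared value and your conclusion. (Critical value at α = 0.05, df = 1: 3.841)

Total ratio parts = 4. Expected numbers out of 368:
  gray-bodied: 368 × 3/4 = 276
  ebony-bodied: 368 × 1/4 = 92
χ² = Σ (O − E)² / E
  gray-bodied: (250 − 276)² / 276 = 2.4493
  ebony-bodied: (118 − 92)² / 92 = 7.3478
χ² = 2.4493 + 7.3478 = 9.7971 ≈ 9.797
Degrees of freedom = 2 − 1 = 1; critical value at α = 0.05 is 3.841.
Since 9.797 > 3.841, we reject the null hypothesis — the data do not fit the 3:1 ratio.

9.797; not consistent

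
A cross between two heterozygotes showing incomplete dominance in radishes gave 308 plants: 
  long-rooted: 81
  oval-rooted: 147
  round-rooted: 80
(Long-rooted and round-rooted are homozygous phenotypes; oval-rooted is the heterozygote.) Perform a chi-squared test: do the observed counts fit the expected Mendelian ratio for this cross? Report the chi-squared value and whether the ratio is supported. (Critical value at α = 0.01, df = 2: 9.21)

With incomplete dominance, a heterozygote × heterozygote cross gives a 1:2:1 phenotypic ratio.
Expected counts for N = 308 under a 1:2:1 ratio (total parts = 4):
  long-rooted: 308 × 1/4 = 77
  oval-rooted: 308 × 2/4 = 154
  round-rooted: 308 × 1/4 = 77
χ² = Σ (O − E)² / E
  long-rooted: (81 − 77)² / 77 = 0.2078
  oval-rooted: (147 − 154)² / 154 = 0.3182
  round-rooted: (80 − 77)² / 77 = 0.1169
χ² = 0.2078 + 0.3182 + 0.1169 = 0.6429 ≈ 0.643
Degrees of freedom = 3 − 1 = 2; critical value at α = 0.01 is 9.21.
Since 0.643 < 9.21, we fail to reject the null hypothesis — the data are consistent with the 1:2:1 ratio.

0.643; consistent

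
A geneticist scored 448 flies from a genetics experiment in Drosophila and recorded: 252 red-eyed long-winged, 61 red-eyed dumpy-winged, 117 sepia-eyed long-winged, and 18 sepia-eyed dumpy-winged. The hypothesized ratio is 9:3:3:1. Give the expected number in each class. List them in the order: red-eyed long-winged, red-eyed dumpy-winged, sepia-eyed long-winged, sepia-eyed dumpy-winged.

252, 84, 84, 28

The 9:3:3:1 ratio has 16 parts, so with N = 448 the expected counts are:
  red-eyed long-winged: 448 × 9/16 = 252
  red-eyed dumpy-winged: 448 × 3/16 = 84
  sepia-eyed long-winged: 448 × 3/16 = 84
  sepia-eyed dumpy-winged: 448 × 1/16 = 28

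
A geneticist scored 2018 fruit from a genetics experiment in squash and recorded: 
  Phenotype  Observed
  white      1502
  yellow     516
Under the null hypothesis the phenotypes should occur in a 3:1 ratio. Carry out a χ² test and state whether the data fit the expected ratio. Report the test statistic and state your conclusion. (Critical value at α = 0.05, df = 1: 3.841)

0.350; consistent

Under the 3:1 hypothesis (Σ ratio = 4, N = 2018):
  white: 2018 × 3/4 = 1513.5
  yellow: 2018 × 1/4 = 504.5
χ² = Σ (O − E)² / E
  white: (1502 − 1513.5)² / 1513.5 = 0.0874
  yellow: (516 − 504.5)² / 504.5 = 0.2621
χ² = 0.0874 + 0.2621 = 0.3495 ≈ 0.350
Degrees of freedom = 2 − 1 = 1; critical value at α = 0.05 is 3.841.
Since 0.350 < 3.841, we fail to reject the null hypothesis — the data are consistent with the 3:1 ratio.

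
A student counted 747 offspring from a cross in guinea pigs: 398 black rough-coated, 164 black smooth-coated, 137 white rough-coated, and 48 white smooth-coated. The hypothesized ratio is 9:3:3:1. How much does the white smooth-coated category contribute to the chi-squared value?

0.037

Total ratio parts = 16. Expected numbers out of 747:
  black rough-coated: 747 × 9/16 = 420.1875
  black smooth-coated: 747 × 3/16 = 140.0625
  white rough-coated: 747 × 3/16 = 140.0625
  white smooth-coated: 747 × 1/16 = 46.6875
Contribution of white smooth-coated: (48 − 46.6875)² / 46.6875 = 0.0369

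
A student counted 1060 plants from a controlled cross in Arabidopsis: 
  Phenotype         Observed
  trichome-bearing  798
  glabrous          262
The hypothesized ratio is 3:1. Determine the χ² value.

0.045

Expected counts for N = 1060 under a 3:1 ratio (total parts = 4):
  trichome-bearing: 1060 × 3/4 = 795
  glabrous: 1060 × 1/4 = 265
χ² = Σ (O − E)² / E
  trichome-bearing: (798 − 795)² / 795 = 0.0113
  glabrous: (262 − 265)² / 265 = 0.0340
χ² = 0.0113 + 0.0340 = 0.0453 ≈ 0.045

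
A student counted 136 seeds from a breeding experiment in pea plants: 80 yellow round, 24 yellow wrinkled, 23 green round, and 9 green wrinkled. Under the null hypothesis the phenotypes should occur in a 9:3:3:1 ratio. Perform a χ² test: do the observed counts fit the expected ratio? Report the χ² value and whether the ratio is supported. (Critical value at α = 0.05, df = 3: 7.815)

0.523; consistent

Expected counts for N = 136 under a 9:3:3:1 ratio (total parts = 16):
  yellow round: 136 × 9/16 = 76.5
  yellow wrinkled: 136 × 3/16 = 25.5
  green round: 136 × 3/16 = 25.5
  green wrinkled: 136 × 1/16 = 8.5
χ² = Σ (O − E)² / E
  yellow round: (80 − 76.5)² / 76.5 = 0.1601
  yellow wrinkled: (24 − 25.5)² / 25.5 = 0.0882
  green round: (23 − 25.5)² / 25.5 = 0.2451
  green wrinkled: (9 − 8.5)² / 8.5 = 0.0294
χ² = 0.1601 + 0.0882 + 0.2451 + 0.0294 = 0.5228 ≈ 0.523
Degrees of freedom = 4 − 1 = 3; critical value at α = 0.05 is 7.815.
Since 0.523 < 7.815, we fail to reject the null hypothesis — the data are consistent with the 9:3:3:1 ratio.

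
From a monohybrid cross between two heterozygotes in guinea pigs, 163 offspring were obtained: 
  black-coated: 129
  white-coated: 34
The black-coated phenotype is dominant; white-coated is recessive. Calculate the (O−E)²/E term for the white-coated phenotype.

1.118

For a monohybrid cross between heterozygotes with complete dominance, the expected phenotypic ratio is 3:1.
Expected counts for N = 163 under a 3:1 ratio (total parts = 4):
  black-coated: 163 × 3/4 = 122.25
  white-coated: 163 × 1/4 = 40.75
Contribution of white-coated: (34 − 40.75)² / 40.75 = 1.1181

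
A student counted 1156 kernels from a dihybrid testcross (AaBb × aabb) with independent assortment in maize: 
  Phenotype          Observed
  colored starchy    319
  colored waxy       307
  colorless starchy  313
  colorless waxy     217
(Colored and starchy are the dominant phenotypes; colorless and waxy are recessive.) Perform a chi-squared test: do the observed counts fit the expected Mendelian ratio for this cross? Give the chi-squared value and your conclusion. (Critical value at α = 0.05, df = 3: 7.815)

A dihybrid testcross with independent assortment gives a 1:1:1:1 ratio.
Total ratio parts = 4. Expected numbers out of 1156:
  colored starchy: 1156 × 1/4 = 289
  colored waxy: 1156 × 1/4 = 289
  colorless starchy: 1156 × 1/4 = 289
  colorless waxy: 1156 × 1/4 = 289
χ² = Σ (O − E)² / E
  colored starchy: (319 − 289)² / 289 = 3.1142
  colored waxy: (307 − 289)² / 289 = 1.1211
  colorless starchy: (313 − 289)² / 289 = 1.9931
  colorless waxy: (217 − 289)² / 289 = 17.9377
χ² = 3.1142 + 1.1211 + 1.9931 + 17.9377 = 24.1661 ≈ 24.166
Degrees of freedom = 4 − 1 = 3; critical value at α = 0.05 is 7.815.
Since 24.166 > 7.815, we reject the null hypothesis — the data do not fit the 1:1:1:1 ratio.

24.166; not consistent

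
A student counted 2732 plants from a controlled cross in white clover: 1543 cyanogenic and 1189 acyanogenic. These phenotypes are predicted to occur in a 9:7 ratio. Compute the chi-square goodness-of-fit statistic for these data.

Total ratio parts = 16. Expected numbers out of 2732:
  cyanogenic: 2732 × 9/16 = 1536.75
  acyanogenic: 2732 × 7/16 = 1195.25
χ² = Σ (O − E)² / E
  cyanogenic: (1543 − 1536.75)² / 1536.75 = 0.0254
  acyanogenic: (1189 − 1195.25)² / 1195.25 = 0.0327
χ² = 0.0254 + 0.0327 = 0.0581 ≈ 0.058

0.058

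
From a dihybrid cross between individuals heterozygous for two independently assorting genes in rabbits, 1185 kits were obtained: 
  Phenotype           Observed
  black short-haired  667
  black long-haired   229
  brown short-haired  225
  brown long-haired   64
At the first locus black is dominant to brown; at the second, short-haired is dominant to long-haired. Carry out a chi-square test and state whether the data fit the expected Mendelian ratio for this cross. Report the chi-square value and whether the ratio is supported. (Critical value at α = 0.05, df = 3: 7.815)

A dihybrid F₂ with independent assortment and complete dominance at both loci gives a 9:3:3:1 phenotypic ratio.
Expected counts for N = 1185 under a 9:3:3:1 ratio (total parts = 16):
  black short-haired: 1185 × 9/16 = 666.5625
  black long-haired: 1185 × 3/16 = 222.1875
  brown short-haired: 1185 × 3/16 = 222.1875
  brown long-haired: 1185 × 1/16 = 74.0625
χ² = Σ (O − E)² / E
  black short-haired: (667 − 666.5625)² / 666.5625 = 0.0003
  black long-haired: (229 − 222.1875)² / 222.1875 = 0.2089
  brown short-haired: (225 − 222.1875)² / 222.1875 = 0.0356
  brown long-haired: (64 − 74.0625)² / 74.0625 = 1.3671
χ² = 0.0003 + 0.2089 + 0.0356 + 1.3671 = 1.6119 ≈ 1.612
Degrees of freedom = 4 − 1 = 3; critical value at α = 0.05 is 7.815.
Since 1.612 < 7.815, we fail to reject the null hypothesis — the data are consistent with the 9:3:3:1 ratio.

1.612; consistent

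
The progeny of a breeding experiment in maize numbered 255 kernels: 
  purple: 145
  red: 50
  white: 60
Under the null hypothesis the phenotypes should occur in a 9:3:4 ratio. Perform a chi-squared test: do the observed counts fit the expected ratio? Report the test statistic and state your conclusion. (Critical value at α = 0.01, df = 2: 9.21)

Total ratio parts = 16. Expected numbers out of 255:
  purple: 255 × 9/16 = 143.4375
  red: 255 × 3/16 = 47.8125
  white: 255 × 4/16 = 63.75
χ² = Σ (O − E)² / E
  purple: (145 − 143.4375)² / 143.4375 = 0.0170
  red: (50 − 47.8125)² / 47.8125 = 0.1001
  white: (60 − 63.75)² / 63.75 = 0.2206
χ² = 0.0170 + 0.1001 + 0.2206 = 0.3377 ≈ 0.338
Degrees of freedom = 3 − 1 = 2; critical value at α = 0.01 is 9.21.
Since 0.338 < 9.21, we fail to reject the null hypothesis — the data are consistent with the 9:3:4 ratio.

0.338; consistent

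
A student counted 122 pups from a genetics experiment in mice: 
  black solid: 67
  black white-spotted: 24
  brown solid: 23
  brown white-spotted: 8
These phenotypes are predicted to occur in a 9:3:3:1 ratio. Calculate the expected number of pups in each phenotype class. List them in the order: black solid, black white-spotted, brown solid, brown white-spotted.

Under the 9:3:3:1 hypothesis (Σ ratio = 16, N = 122):
  black solid: 122 × 9/16 = 68.625
  black white-spotted: 122 × 3/16 = 22.875
  brown solid: 122 × 3/16 = 22.875
  brown white-spotted: 122 × 1/16 = 7.625

68.625, 22.875, 22.875, 7.625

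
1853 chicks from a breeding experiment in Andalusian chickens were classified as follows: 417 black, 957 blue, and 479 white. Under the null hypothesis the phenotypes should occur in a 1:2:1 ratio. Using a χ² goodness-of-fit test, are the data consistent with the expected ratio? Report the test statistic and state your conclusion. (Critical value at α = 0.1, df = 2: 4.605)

Total ratio parts = 4. Expected numbers out of 1853:
  black: 1853 × 1/4 = 463.25
  blue: 1853 × 2/4 = 926.5
  white: 1853 × 1/4 = 463.25
χ² = Σ (O − E)² / E
  black: (417 − 463.25)² / 463.25 = 4.6175
  blue: (957 − 926.5)² / 926.5 = 1.0040
  white: (479 − 463.25)² / 463.25 = 0.5355
χ² = 4.6175 + 1.0040 + 0.5355 = 6.157
Degrees of freedom = 3 − 1 = 2; critical value at α = 0.1 is 4.605.
Since 6.157 > 4.605, we reject the null hypothesis — the data do not fit the 1:2:1 ratio.

6.157; not consistent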